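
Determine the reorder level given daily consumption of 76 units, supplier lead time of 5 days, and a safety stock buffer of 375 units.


Formula: ROP = (Daily Demand * Lead Time) + Safety Stock
Demand during lead time = 76 * 5 = 380 units
ROP = 380 + 375 = 755 units

755 units


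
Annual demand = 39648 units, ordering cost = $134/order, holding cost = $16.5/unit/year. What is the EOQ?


Formula: EOQ = sqrt(2 * D * S / H)
Numerator: 2 * 39648 * 134 = 10625664
2DS/H = 10625664 / 16.5 = 643979.6
EOQ = sqrt(643979.6) = 802.5 units

802.5 units


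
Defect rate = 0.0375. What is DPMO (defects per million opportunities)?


DPMO = defect_rate * 1000000 = 0.0375 * 1000000

37500


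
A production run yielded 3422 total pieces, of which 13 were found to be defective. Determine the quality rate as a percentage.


Formula: Quality Rate = Good Pieces / Total Pieces * 100
Good pieces = 3422 - 13 = 3409
QR = 3409 / 3422 * 100 = 99.6%

99.6%


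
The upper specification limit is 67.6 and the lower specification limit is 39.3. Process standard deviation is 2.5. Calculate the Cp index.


Cp = (67.6 - 39.3) / (6 * 2.5)

1.89


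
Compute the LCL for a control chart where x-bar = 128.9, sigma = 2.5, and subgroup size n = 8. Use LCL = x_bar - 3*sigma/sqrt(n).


LCL = 128.9 - 3 * 2.5 / sqrt(8)

126.25


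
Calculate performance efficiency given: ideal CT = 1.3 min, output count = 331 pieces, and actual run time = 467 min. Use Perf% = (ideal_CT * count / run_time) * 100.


Formula: Performance = (Ideal CT * Total Count) / Run Time * 100
Ideal output time = 1.3 * 331 = 430.3 min
Performance = 430.3 / 467 * 100 = 92.1%

92.1%


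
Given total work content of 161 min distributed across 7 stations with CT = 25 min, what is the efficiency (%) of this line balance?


Formula: Efficiency = Sum of Task Times / (N_stations * CT) * 100
Total station capacity = 7 stations * 25 min = 175 min
Efficiency = 161 / 175 * 100 = 92.0%

92.0%


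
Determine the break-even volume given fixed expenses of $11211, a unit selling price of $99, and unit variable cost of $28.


Formula: BEQ = Fixed Costs / (Price - Variable Cost)
Contribution margin = $99 - $28 = $71/unit
BEQ = ceil($11211 / $71/unit) = ceil(157.9) = 158 units

158 units


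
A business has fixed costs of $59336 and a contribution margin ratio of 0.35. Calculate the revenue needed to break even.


Formula: BER = Fixed Costs / Contribution Margin Ratio
BER = $59336 / 0.35
BER = $169531.43 (to the nearest cent)

$169531.43


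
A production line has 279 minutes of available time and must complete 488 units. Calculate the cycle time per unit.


Formula: CT = Available Time / Number of Units
CT = 279 min / 488 units
CT = 0.57 min/unit

0.57 min/unit


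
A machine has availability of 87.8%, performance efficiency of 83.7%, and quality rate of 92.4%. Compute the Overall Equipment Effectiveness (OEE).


Formula: OEE = Availability * Performance * Quality / 10000
A * P = 87.8% * 83.7% / 100 = 73.49%
OEE = 73.49% * 92.4% / 100 = 67.9%

67.9%


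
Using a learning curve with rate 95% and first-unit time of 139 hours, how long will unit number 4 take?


Formula: T_n = T_1 * (learning_rate)^(log2(n)) where learning_rate = rate/100
Doublings = log2(4) = 2
T_n = 139 * 0.95^2
T_n = 139 * 0.9025 = 125.4 hours

125.4 hours


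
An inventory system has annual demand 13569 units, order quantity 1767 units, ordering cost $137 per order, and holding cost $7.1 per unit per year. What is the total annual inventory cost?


TC = 13569/1767 * 137 + 1767/2 * 7.1

$7324.89


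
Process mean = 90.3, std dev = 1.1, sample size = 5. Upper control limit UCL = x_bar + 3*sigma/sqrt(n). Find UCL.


UCL = 90.3 + 3 * 1.1 / sqrt(5)

91.78


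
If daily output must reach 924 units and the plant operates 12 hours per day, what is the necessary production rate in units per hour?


Formula: Production Rate = Daily Demand / Available Hours
Rate = 924 units/day / 12 hours/day
Rate = 77.0 units/hour

77.0 units/hour


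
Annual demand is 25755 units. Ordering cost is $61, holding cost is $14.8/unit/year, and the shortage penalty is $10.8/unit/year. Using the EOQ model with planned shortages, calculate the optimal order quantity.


Formula: EOQ* = sqrt(2DS/H) * sqrt((H+P)/P)
Base EOQ = sqrt(2*25755*61/14.8) = 460.77 units
Correction = sqrt((14.8+10.8)/10.8) = 1.5396
EOQ* = 460.77 * 1.5396 = 709.4 units

709.4 units


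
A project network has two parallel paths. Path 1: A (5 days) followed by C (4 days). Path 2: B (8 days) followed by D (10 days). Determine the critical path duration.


Path 1 = 5 + 4 = 9 days
Path 2 = 8 + 10 = 18 days
Duration = max(9, 18) = 18 days

18 days


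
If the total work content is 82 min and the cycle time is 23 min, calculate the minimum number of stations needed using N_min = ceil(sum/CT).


Formula: N_min = ceil(Sum of Task Times / Cycle Time)
N_min = ceil(82 min / 23 min) = ceil(3.5652)
N_min = 4 stations

4


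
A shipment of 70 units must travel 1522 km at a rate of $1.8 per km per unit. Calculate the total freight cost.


TC = dist * cost * units = 1522 * 1.8 * 70 = $191772.00

$191772.00


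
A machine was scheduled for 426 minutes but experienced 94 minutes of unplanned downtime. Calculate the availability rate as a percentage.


Formula: Availability = (Planned Time - Downtime) / Planned Time * 100
Uptime = 426 - 94 = 332 min
Availability = 332 / 426 * 100 = 77.9%

77.9%


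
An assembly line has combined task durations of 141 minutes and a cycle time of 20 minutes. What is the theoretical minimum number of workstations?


Formula: N_min = ceil(Sum of Task Times / Cycle Time)
N_min = ceil(141 min / 20 min) = ceil(7.05)
N_min = 8 stations

8


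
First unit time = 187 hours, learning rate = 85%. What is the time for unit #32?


Formula: T_n = T_1 * (learning_rate)^(log2(n)) where learning_rate = rate/100
Doublings = log2(32) = 5
T_n = 187 * 0.85^5
T_n = 187 * 0.4437 = 83.0 hours

83.0 hours


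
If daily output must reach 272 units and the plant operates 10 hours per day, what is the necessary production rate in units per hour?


Formula: Production Rate = Daily Demand / Available Hours
Rate = 272 units/day / 10 hours/day
Rate = 27.2 units/hour

27.2 units/hour


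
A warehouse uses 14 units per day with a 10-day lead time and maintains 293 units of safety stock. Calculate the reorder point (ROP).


Formula: ROP = (Daily Demand * Lead Time) + Safety Stock
Demand during lead time = 14 * 10 = 140 units
ROP = 140 + 293 = 433 units

433 units


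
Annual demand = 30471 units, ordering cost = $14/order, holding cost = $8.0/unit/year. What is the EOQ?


Formula: EOQ = sqrt(2 * D * S / H)
Numerator: 2 * 30471 * 14 = 853188
2DS/H = 853188 / 8.0 = 106648.5
EOQ = sqrt(106648.5) = 326.6 units

326.6 units


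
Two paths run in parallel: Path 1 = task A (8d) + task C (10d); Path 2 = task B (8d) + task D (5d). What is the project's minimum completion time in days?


Path 1 = 8 + 10 = 18 days
Path 2 = 8 + 5 = 13 days
Duration = max(18, 13) = 18 days

18 days


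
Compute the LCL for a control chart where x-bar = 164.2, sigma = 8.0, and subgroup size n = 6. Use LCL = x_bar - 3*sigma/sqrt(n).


LCL = 164.2 - 3 * 8.0 / sqrt(6)

154.4


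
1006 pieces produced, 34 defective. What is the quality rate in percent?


Formula: Quality Rate = Good Pieces / Total Pieces * 100
Good pieces = 1006 - 34 = 972
QR = 972 / 1006 * 100 = 96.6%

96.6%


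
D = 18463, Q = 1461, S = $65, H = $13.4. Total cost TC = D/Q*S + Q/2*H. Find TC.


TC = 18463/1461 * 65 + 1461/2 * 13.4

$10610.12


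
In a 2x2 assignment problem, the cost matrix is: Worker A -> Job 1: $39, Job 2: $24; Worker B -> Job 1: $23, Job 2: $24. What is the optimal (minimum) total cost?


Option 1: A->1 + B->2 = $39 + $24 = $63
Option 2: A->2 + B->1 = $24 + $23 = $47
Min cost = min($63, $47) = $47

$47


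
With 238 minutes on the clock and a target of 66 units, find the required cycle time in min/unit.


Formula: CT = Available Time / Number of Units
CT = 238 min / 66 units
CT = 3.61 min/unit

3.61 min/unit


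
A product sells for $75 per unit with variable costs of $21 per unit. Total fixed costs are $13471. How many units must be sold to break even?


Formula: BEQ = Fixed Costs / (Price - Variable Cost)
Contribution margin = $75 - $21 = $54/unit
BEQ = ceil($13471 / $54/unit) = ceil(249.46) = 250 units

250 units


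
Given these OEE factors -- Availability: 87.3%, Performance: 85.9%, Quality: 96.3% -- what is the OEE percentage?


Formula: OEE = Availability * Performance * Quality / 10000
A * P = 87.3% * 85.9% / 100 = 74.99%
OEE = 74.99% * 96.3% / 100 = 72.2%

72.2%


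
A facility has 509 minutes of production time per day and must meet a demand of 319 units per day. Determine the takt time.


Formula: Takt Time = Available Production Time / Customer Demand
Takt = 509 min/day / 319 units/day
Takt = 1.6 min/unit

1.6 min/unit


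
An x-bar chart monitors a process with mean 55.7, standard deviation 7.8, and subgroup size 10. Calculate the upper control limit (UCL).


UCL = 55.7 + 3 * 7.8 / sqrt(10)

63.1


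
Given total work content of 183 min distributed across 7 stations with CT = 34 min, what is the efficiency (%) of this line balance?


Formula: Efficiency = Sum of Task Times / (N_stations * CT) * 100
Total station capacity = 7 stations * 34 min = 238 min
Efficiency = 183 / 238 * 100 = 76.9%

76.9%


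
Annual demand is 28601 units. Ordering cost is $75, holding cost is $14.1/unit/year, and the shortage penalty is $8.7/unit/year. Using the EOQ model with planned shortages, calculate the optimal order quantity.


Formula: EOQ* = sqrt(2DS/H) * sqrt((H+P)/P)
Base EOQ = sqrt(2*28601*75/14.1) = 551.6 units
Correction = sqrt((14.1+8.7)/8.7) = 1.61885
EOQ* = 551.6 * 1.61885 = 893.0 units

893.0 units


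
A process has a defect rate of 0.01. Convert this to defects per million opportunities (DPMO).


DPMO = defect_rate * 1000000 = 0.01 * 1000000

10000


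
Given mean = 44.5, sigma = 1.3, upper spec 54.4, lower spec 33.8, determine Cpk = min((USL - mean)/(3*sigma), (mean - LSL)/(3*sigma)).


Cpu = (54.4 - 44.5) / (3 * 1.3) = 2.54
Cpl = (44.5 - 33.8) / (3 * 1.3) = 2.74
Cpk = min(2.54, 2.74) = 2.54

2.54


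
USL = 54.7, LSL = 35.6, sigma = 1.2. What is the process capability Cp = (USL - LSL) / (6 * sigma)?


Cp = (54.7 - 35.6) / (6 * 1.2)

2.65


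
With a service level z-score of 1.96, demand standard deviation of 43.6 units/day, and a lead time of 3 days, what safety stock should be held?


Formula: SS = z * sigma_d * sqrt(LT)
sqrt(LT) = sqrt(3) = 1.7321
SS = 1.96 * 43.6 * 1.7321
SS = 148.0 units

148.0 units


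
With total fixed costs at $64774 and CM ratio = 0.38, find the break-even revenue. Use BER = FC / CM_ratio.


Formula: BER = Fixed Costs / Contribution Margin Ratio
BER = $64774 / 0.38
BER = $170457.89 (to the nearest cent)

$170457.89


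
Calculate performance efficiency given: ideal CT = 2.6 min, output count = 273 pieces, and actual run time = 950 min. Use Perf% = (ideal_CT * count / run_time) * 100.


Formula: Performance = (Ideal CT * Total Count) / Run Time * 100
Ideal output time = 2.6 * 273 = 709.8 min
Performance = 709.8 / 950 * 100 = 74.7%

74.7%


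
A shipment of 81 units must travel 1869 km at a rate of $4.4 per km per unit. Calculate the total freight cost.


TC = dist * cost * units = 1869 * 4.4 * 81 = $666111.60

$666111.60


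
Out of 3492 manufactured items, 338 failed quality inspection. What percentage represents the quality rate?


Formula: Quality Rate = Good Pieces / Total Pieces * 100
Good pieces = 3492 - 338 = 3154
QR = 3154 / 3492 * 100 = 90.3%

90.3%


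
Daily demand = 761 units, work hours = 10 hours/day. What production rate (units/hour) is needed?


Formula: Production Rate = Daily Demand / Available Hours
Rate = 761 units/day / 10 hours/day
Rate = 76.1 units/hour

76.1 units/hour


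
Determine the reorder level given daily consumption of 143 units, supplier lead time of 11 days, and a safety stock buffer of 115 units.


Formula: ROP = (Daily Demand * Lead Time) + Safety Stock
Demand during lead time = 143 * 11 = 1573 units
ROP = 1573 + 115 = 1688 units

1688 units


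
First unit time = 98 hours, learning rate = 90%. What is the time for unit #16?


Formula: T_n = T_1 * (learning_rate)^(log2(n)) where learning_rate = rate/100
Doublings = log2(16) = 4
T_n = 98 * 0.9^4
T_n = 98 * 0.6561 = 64.3 hours

64.3 hours


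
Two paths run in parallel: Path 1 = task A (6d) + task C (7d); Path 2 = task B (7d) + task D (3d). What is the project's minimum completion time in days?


Path 1 = 6 + 7 = 13 days
Path 2 = 7 + 3 = 10 days
Duration = max(13, 10) = 13 days

13 days


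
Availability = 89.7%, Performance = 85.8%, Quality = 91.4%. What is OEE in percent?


Formula: OEE = Availability * Performance * Quality / 10000
A * P = 89.7% * 85.8% / 100 = 76.96%
OEE = 76.96% * 91.4% / 100 = 70.3%

70.3%


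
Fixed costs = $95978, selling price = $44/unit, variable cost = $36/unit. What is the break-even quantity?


Formula: BEQ = Fixed Costs / (Price - Variable Cost)
Contribution margin = $44 - $36 = $8/unit
BEQ = ceil($95978 / $8/unit) = ceil(11997.25) = 11998 units

11998 units


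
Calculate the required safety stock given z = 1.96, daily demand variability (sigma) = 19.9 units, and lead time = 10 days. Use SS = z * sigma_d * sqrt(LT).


Formula: SS = z * sigma_d * sqrt(LT)
sqrt(LT) = sqrt(10) = 3.1623
SS = 1.96 * 19.9 * 3.1623
SS = 123.3 units

123.3 units


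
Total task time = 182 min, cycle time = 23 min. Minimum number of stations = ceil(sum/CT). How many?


Formula: N_min = ceil(Sum of Task Times / Cycle Time)
N_min = ceil(182 min / 23 min) = ceil(7.913)
N_min = 8 stations

8


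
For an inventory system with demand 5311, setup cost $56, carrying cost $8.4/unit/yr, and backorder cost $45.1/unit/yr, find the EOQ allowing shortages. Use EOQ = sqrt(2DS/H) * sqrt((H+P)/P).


Formula: EOQ* = sqrt(2DS/H) * sqrt((H+P)/P)
Base EOQ = sqrt(2*5311*56/8.4) = 266.11 units
Correction = sqrt((8.4+45.1)/45.1) = 1.08915
EOQ* = 266.11 * 1.08915 = 289.8 units

289.8 units


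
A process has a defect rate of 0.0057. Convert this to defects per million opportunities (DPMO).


DPMO = defect_rate * 1000000 = 0.0057 * 1000000

5700


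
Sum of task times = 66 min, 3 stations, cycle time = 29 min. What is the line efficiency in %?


Formula: Efficiency = Sum of Task Times / (N_stations * CT) * 100
Total station capacity = 3 stations * 29 min = 87 min
Efficiency = 66 / 87 * 100 = 75.9%

75.9%


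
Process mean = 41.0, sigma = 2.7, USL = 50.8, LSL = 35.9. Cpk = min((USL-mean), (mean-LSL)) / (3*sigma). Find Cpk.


Cpu = (50.8 - 41.0) / (3 * 2.7) = 1.21
Cpl = (41.0 - 35.9) / (3 * 2.7) = 0.63
Cpk = min(1.21, 0.63) = 0.63

0.63


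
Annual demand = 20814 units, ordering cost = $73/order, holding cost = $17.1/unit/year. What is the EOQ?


Formula: EOQ = sqrt(2 * D * S / H)
Numerator: 2 * 20814 * 73 = 3038844
2DS/H = 3038844 / 17.1 = 177710.2
EOQ = sqrt(177710.2) = 421.6 units

421.6 units


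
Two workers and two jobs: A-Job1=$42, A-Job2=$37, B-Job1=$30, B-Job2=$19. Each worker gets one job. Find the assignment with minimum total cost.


Option 1: A->1 + B->2 = $42 + $19 = $61
Option 2: A->2 + B->1 = $37 + $30 = $67
Min cost = min($61, $67) = $61

$61


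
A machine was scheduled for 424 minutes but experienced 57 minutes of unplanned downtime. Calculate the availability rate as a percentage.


Formula: Availability = (Planned Time - Downtime) / Planned Time * 100
Uptime = 424 - 57 = 367 min
Availability = 367 / 424 * 100 = 86.6%

86.6%


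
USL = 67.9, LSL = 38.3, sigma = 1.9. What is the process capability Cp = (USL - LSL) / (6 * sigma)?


Cp = (67.9 - 38.3) / (6 * 1.9)

2.6


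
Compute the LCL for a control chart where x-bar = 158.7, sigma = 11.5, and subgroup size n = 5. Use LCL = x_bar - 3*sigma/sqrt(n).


LCL = 158.7 - 3 * 11.5 / sqrt(5)

143.27


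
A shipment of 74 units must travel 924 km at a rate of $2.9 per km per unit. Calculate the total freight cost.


TC = dist * cost * units = 924 * 2.9 * 74 = $198290.40

$198290.40


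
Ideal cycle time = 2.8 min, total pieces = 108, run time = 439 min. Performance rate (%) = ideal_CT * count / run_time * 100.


Formula: Performance = (Ideal CT * Total Count) / Run Time * 100
Ideal output time = 2.8 * 108 = 302.4 min
Performance = 302.4 / 439 * 100 = 68.9%

68.9%


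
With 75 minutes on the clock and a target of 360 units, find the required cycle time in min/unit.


Formula: CT = Available Time / Number of Units
CT = 75 min / 360 units
CT = 0.21 min/unit

0.21 min/unit


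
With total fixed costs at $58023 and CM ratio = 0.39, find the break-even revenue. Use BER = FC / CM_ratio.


Formula: BER = Fixed Costs / Contribution Margin Ratio
BER = $58023 / 0.39
BER = $148776.92 (to the nearest cent)

$148776.92


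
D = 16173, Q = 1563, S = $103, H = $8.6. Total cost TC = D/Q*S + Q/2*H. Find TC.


TC = 16173/1563 * 103 + 1563/2 * 8.6

$7786.68


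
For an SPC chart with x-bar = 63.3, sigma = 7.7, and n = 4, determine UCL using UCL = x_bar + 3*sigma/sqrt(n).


UCL = 63.3 + 3 * 7.7 / sqrt(4)

74.85


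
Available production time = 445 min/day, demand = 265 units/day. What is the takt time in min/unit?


Formula: Takt Time = Available Production Time / Customer Demand
Takt = 445 min/day / 265 units/day
Takt = 1.68 min/unit

1.68 min/unit


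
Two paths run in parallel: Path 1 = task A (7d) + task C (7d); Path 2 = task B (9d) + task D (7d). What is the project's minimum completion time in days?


Path 1 = 7 + 7 = 14 days
Path 2 = 9 + 7 = 16 days
Duration = max(14, 16) = 16 days

16 days


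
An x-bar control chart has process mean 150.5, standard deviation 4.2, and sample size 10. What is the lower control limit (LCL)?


LCL = 150.5 - 3 * 4.2 / sqrt(10)

146.52


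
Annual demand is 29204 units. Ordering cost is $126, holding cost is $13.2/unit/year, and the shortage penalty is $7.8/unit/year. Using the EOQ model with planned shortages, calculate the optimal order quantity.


Formula: EOQ* = sqrt(2DS/H) * sqrt((H+P)/P)
Base EOQ = sqrt(2*29204*126/13.2) = 746.68 units
Correction = sqrt((13.2+7.8)/7.8) = 1.64083
EOQ* = 746.68 * 1.64083 = 1225.2 units

1225.2 units


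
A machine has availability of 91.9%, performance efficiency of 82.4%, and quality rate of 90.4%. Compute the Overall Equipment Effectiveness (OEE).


Formula: OEE = Availability * Performance * Quality / 10000
A * P = 91.9% * 82.4% / 100 = 75.73%
OEE = 75.73% * 90.4% / 100 = 68.5%

68.5%


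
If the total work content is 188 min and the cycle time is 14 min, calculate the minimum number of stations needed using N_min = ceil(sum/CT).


Formula: N_min = ceil(Sum of Task Times / Cycle Time)
N_min = ceil(188 min / 14 min) = ceil(13.4286)
N_min = 14 stations

14


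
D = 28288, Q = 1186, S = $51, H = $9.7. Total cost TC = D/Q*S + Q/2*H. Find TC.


TC = 28288/1186 * 51 + 1186/2 * 9.7

$6968.53


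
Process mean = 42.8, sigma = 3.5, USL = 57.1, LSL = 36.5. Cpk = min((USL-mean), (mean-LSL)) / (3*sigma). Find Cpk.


Cpu = (57.1 - 42.8) / (3 * 3.5) = 1.36
Cpl = (42.8 - 36.5) / (3 * 3.5) = 0.6
Cpk = min(1.36, 0.6) = 0.6

0.6


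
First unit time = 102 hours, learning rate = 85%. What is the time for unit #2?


Formula: T_n = T_1 * (learning_rate)^(log2(n)) where learning_rate = rate/100
Doublings = log2(2) = 1
T_n = 102 * 0.85^1
T_n = 102 * 0.85 = 86.7 hours

86.7 hours


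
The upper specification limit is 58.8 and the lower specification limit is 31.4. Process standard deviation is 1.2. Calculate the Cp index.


Cp = (58.8 - 31.4) / (6 * 1.2)

3.81


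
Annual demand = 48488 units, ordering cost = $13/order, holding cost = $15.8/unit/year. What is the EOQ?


Formula: EOQ = sqrt(2 * D * S / H)
Numerator: 2 * 48488 * 13 = 1260688
2DS/H = 1260688 / 15.8 = 79790.4
EOQ = sqrt(79790.4) = 282.5 units

282.5 units


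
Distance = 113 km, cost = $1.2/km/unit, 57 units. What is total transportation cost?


TC = dist * cost * units = 113 * 1.2 * 57 = $7729.20

$7729.20


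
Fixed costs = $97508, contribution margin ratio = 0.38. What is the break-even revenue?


Formula: BER = Fixed Costs / Contribution Margin Ratio
BER = $97508 / 0.38
BER = $256600.00 (to the nearest cent)

$256600.00


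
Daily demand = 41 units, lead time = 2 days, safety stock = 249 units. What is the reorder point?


Formula: ROP = (Daily Demand * Lead Time) + Safety Stock
Demand during lead time = 41 * 2 = 82 units
ROP = 82 + 249 = 331 units

331 units


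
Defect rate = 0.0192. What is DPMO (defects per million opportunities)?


DPMO = defect_rate * 1000000 = 0.0192 * 1000000

19200


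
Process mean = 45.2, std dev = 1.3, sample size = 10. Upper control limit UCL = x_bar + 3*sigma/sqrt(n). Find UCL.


UCL = 45.2 + 3 * 1.3 / sqrt(10)

46.43


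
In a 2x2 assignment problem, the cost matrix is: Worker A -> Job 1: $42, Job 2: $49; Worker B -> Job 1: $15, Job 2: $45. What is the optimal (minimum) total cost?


Option 1: A->1 + B->2 = $42 + $45 = $87
Option 2: A->2 + B->1 = $49 + $15 = $64
Min cost = min($87, $64) = $64

$64


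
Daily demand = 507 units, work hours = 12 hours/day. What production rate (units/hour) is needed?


Formula: Production Rate = Daily Demand / Available Hours
Rate = 507 units/day / 12 hours/day
Rate = 42.3 units/hour

42.3 units/hour


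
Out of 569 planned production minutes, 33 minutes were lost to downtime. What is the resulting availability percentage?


Formula: Availability = (Planned Time - Downtime) / Planned Time * 100
Uptime = 569 - 33 = 536 min
Availability = 536 / 569 * 100 = 94.2%

94.2%


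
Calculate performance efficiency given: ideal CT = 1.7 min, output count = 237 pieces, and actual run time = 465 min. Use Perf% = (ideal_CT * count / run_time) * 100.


Formula: Performance = (Ideal CT * Total Count) / Run Time * 100
Ideal output time = 1.7 * 237 = 402.9 min
Performance = 402.9 / 465 * 100 = 86.6%

86.6%


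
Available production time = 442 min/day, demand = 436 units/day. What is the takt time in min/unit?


Formula: Takt Time = Available Production Time / Customer Demand
Takt = 442 min/day / 436 units/day
Takt = 1.01 min/unit

1.01 min/unit


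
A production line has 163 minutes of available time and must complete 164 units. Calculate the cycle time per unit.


Formula: CT = Available Time / Number of Units
CT = 163 min / 164 units
CT = 0.99 min/unit

0.99 min/unit


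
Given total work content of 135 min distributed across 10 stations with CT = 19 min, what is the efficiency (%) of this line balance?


Formula: Efficiency = Sum of Task Times / (N_stations * CT) * 100
Total station capacity = 10 stations * 19 min = 190 min
Efficiency = 135 / 190 * 100 = 71.1%

71.1%


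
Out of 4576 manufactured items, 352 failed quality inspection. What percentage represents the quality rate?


Formula: Quality Rate = Good Pieces / Total Pieces * 100
Good pieces = 4576 - 352 = 4224
QR = 4224 / 4576 * 100 = 92.3%

92.3%


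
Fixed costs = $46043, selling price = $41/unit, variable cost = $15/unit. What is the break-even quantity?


Formula: BEQ = Fixed Costs / (Price - Variable Cost)
Contribution margin = $41 - $15 = $26/unit
BEQ = ceil($46043 / $26/unit) = ceil(1770.88) = 1771 units

1771 units


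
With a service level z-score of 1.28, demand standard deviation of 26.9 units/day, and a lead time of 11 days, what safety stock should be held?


Formula: SS = z * sigma_d * sqrt(LT)
sqrt(LT) = sqrt(11) = 3.3166
SS = 1.28 * 26.9 * 3.3166
SS = 114.2 units

114.2 units


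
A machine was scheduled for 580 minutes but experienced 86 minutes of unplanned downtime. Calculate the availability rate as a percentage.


Formula: Availability = (Planned Time - Downtime) / Planned Time * 100
Uptime = 580 - 86 = 494 min
Availability = 494 / 580 * 100 = 85.2%

85.2%


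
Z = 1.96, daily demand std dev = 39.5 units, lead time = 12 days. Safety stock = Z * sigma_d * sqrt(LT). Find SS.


Formula: SS = z * sigma_d * sqrt(LT)
sqrt(LT) = sqrt(12) = 3.4641
SS = 1.96 * 39.5 * 3.4641
SS = 268.2 units

268.2 units


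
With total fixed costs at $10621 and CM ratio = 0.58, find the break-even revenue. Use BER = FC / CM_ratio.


Formula: BER = Fixed Costs / Contribution Margin Ratio
BER = $10621 / 0.58
BER = $18312.07 (to the nearest cent)

$18312.07


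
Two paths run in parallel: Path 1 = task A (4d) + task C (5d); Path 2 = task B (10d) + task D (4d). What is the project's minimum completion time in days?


Path 1 = 4 + 5 = 9 days
Path 2 = 10 + 4 = 14 days
Duration = max(9, 14) = 14 days

14 days


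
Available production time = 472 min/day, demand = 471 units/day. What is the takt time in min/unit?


Formula: Takt Time = Available Production Time / Customer Demand
Takt = 472 min/day / 471 units/day
Takt = 1.0 min/unit

1.0 min/unit


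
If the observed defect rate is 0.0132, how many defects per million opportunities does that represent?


DPMO = defect_rate * 1000000 = 0.0132 * 1000000

13200


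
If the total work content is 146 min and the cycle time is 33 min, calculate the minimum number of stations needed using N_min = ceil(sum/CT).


Formula: N_min = ceil(Sum of Task Times / Cycle Time)
N_min = ceil(146 min / 33 min) = ceil(4.4242)
N_min = 5 stations

5


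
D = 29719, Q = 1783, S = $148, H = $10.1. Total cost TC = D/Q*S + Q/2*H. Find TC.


TC = 29719/1783 * 148 + 1783/2 * 10.1

$11471.01


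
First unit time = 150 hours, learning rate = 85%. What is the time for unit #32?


Formula: T_n = T_1 * (learning_rate)^(log2(n)) where learning_rate = rate/100
Doublings = log2(32) = 5
T_n = 150 * 0.85^5
T_n = 150 * 0.4437 = 66.6 hours

66.6 hours


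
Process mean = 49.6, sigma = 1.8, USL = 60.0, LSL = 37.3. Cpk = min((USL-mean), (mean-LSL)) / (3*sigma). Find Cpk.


Cpu = (60.0 - 49.6) / (3 * 1.8) = 1.93
Cpl = (49.6 - 37.3) / (3 * 1.8) = 2.28
Cpk = min(1.93, 2.28) = 1.93

1.93


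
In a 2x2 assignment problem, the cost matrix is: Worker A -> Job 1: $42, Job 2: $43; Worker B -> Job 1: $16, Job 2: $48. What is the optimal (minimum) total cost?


Option 1: A->1 + B->2 = $42 + $48 = $90
Option 2: A->2 + B->1 = $43 + $16 = $59
Min cost = min($90, $59) = $59

$59


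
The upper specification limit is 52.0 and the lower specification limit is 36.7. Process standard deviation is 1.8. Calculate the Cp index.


Cp = (52.0 - 36.7) / (6 * 1.8)

1.42


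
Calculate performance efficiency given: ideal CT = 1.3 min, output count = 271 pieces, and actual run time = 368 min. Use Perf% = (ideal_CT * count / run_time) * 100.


Formula: Performance = (Ideal CT * Total Count) / Run Time * 100
Ideal output time = 1.3 * 271 = 352.3 min
Performance = 352.3 / 368 * 100 = 95.7%

95.7%


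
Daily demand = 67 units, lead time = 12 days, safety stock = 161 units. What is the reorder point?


Formula: ROP = (Daily Demand * Lead Time) + Safety Stock
Demand during lead time = 67 * 12 = 804 units
ROP = 804 + 161 = 965 units

965 units


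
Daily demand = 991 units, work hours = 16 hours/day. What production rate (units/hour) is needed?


Formula: Production Rate = Daily Demand / Available Hours
Rate = 991 units/day / 16 hours/day
Rate = 61.9 units/hour

61.9 units/hour


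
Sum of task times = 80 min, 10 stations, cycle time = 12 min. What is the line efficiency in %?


Formula: Efficiency = Sum of Task Times / (N_stations * CT) * 100
Total station capacity = 10 stations * 12 min = 120 min
Efficiency = 80 / 120 * 100 = 66.7%

66.7%


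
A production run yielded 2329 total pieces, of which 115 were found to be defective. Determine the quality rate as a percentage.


Formula: Quality Rate = Good Pieces / Total Pieces * 100
Good pieces = 2329 - 115 = 2214
QR = 2214 / 2329 * 100 = 95.1%

95.1%


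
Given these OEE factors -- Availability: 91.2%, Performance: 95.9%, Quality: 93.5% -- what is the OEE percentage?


Formula: OEE = Availability * Performance * Quality / 10000
A * P = 91.2% * 95.9% / 100 = 87.46%
OEE = 87.46% * 93.5% / 100 = 81.8%

81.8%


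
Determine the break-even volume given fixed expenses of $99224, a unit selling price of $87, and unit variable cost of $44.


Formula: BEQ = Fixed Costs / (Price - Variable Cost)
Contribution margin = $87 - $44 = $43/unit
BEQ = ceil($99224 / $43/unit) = ceil(2307.53) = 2308 units

2308 units


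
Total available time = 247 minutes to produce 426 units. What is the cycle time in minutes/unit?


Formula: CT = Available Time / Number of Units
CT = 247 min / 426 units
CT = 0.58 min/unit

0.58 min/unit


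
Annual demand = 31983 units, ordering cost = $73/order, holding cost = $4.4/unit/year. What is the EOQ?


Formula: EOQ = sqrt(2 * D * S / H)
Numerator: 2 * 31983 * 73 = 4669518
2DS/H = 4669518 / 4.4 = 1061254.1
EOQ = sqrt(1061254.1) = 1030.2 units

1030.2 units


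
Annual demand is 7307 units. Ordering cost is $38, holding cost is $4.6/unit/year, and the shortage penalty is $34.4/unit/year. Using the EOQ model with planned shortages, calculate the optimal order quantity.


Formula: EOQ* = sqrt(2DS/H) * sqrt((H+P)/P)
Base EOQ = sqrt(2*7307*38/4.6) = 347.45 units
Correction = sqrt((4.6+34.4)/34.4) = 1.06476
EOQ* = 347.45 * 1.06476 = 370.0 units

370.0 units


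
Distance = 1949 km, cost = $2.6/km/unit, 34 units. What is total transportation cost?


TC = dist * cost * units = 1949 * 2.6 * 34 = $172291.60

$172291.60


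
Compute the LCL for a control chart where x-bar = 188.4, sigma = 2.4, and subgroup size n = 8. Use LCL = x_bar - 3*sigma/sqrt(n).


LCL = 188.4 - 3 * 2.4 / sqrt(8)

185.85


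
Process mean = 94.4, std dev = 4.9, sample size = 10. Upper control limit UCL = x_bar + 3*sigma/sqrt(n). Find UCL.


UCL = 94.4 + 3 * 4.9 / sqrt(10)

99.05


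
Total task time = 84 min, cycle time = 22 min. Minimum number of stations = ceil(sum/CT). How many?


Formula: N_min = ceil(Sum of Task Times / Cycle Time)
N_min = ceil(84 min / 22 min) = ceil(3.8182)
N_min = 4 stations

4


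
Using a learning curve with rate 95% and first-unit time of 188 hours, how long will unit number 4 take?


Formula: T_n = T_1 * (learning_rate)^(log2(n)) where learning_rate = rate/100
Doublings = log2(4) = 2
T_n = 188 * 0.95^2
T_n = 188 * 0.9025 = 169.7 hours

169.7 hours


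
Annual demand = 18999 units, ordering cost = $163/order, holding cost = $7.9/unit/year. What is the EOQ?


Formula: EOQ = sqrt(2 * D * S / H)
Numerator: 2 * 18999 * 163 = 6193674
2DS/H = 6193674 / 7.9 = 784009.4
EOQ = sqrt(784009.4) = 885.4 units

885.4 units


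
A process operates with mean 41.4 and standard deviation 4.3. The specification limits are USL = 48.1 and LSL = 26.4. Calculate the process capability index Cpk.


Cpu = (48.1 - 41.4) / (3 * 4.3) = 0.52
Cpl = (41.4 - 26.4) / (3 * 4.3) = 1.16
Cpk = min(0.52, 1.16) = 0.52

0.52


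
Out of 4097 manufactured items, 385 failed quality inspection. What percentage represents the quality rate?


Formula: Quality Rate = Good Pieces / Total Pieces * 100
Good pieces = 4097 - 385 = 3712
QR = 3712 / 4097 * 100 = 90.6%

90.6%


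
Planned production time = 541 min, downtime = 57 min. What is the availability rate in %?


Formula: Availability = (Planned Time - Downtime) / Planned Time * 100
Uptime = 541 - 57 = 484 min
Availability = 484 / 541 * 100 = 89.5%

89.5%


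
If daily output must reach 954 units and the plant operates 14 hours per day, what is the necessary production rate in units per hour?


Formula: Production Rate = Daily Demand / Available Hours
Rate = 954 units/day / 14 hours/day
Rate = 68.1 units/hour

68.1 units/hour


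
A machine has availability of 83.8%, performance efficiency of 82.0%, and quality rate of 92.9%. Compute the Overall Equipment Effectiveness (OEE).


Formula: OEE = Availability * Performance * Quality / 10000
A * P = 83.8% * 82.0% / 100 = 68.72%
OEE = 68.72% * 92.9% / 100 = 63.8%

63.8%


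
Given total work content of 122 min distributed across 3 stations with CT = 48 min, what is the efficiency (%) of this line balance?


Formula: Efficiency = Sum of Task Times / (N_stations * CT) * 100
Total station capacity = 3 stations * 48 min = 144 min
Efficiency = 122 / 144 * 100 = 84.7%

84.7%


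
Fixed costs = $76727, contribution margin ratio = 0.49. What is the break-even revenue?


Formula: BER = Fixed Costs / Contribution Margin Ratio
BER = $76727 / 0.49
BER = $156585.71 (to the nearest cent)

$156585.71


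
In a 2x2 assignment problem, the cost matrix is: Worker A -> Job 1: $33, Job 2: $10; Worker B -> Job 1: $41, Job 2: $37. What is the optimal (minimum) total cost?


Option 1: A->1 + B->2 = $33 + $37 = $70
Option 2: A->2 + B->1 = $10 + $41 = $51
Min cost = min($70, $51) = $51

$51


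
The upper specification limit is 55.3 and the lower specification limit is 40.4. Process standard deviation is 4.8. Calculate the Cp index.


Cp = (55.3 - 40.4) / (6 * 4.8)

0.52


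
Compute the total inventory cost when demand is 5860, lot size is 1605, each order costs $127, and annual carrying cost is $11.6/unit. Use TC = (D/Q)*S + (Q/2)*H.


TC = 5860/1605 * 127 + 1605/2 * 11.6

$9772.69


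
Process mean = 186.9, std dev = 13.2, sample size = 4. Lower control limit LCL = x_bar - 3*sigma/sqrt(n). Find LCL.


LCL = 186.9 - 3 * 13.2 / sqrt(4)

167.1


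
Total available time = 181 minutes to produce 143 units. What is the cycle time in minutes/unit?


Formula: CT = Available Time / Number of Units
CT = 181 min / 143 units
CT = 1.27 min/unit

1.27 min/unit


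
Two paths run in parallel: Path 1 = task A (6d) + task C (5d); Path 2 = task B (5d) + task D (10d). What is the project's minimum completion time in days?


Path 1 = 6 + 5 = 11 days
Path 2 = 5 + 10 = 15 days
Duration = max(11, 15) = 15 days

15 days


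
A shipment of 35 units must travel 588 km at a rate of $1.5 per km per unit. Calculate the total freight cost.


TC = dist * cost * units = 588 * 1.5 * 35 = $30870.00

$30870.00


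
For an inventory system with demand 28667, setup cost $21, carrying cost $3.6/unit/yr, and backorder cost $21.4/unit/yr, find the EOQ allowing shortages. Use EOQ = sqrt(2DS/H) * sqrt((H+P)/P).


Formula: EOQ* = sqrt(2DS/H) * sqrt((H+P)/P)
Base EOQ = sqrt(2*28667*21/3.6) = 578.32 units
Correction = sqrt((3.6+21.4)/21.4) = 1.08084
EOQ* = 578.32 * 1.08084 = 625.1 units

625.1 units


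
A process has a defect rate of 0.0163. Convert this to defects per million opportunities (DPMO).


DPMO = defect_rate * 1000000 = 0.0163 * 1000000

16300


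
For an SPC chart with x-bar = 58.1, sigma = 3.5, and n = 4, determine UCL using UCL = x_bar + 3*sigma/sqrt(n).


UCL = 58.1 + 3 * 3.5 / sqrt(4)

63.35


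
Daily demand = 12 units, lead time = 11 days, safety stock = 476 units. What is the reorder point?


Formula: ROP = (Daily Demand * Lead Time) + Safety Stock
Demand during lead time = 12 * 11 = 132 units
ROP = 132 + 476 = 608 units

608 units


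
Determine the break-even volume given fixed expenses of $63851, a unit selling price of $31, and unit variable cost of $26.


Formula: BEQ = Fixed Costs / (Price - Variable Cost)
Contribution margin = $31 - $26 = $5/unit
BEQ = ceil($63851 / $5/unit) = ceil(12770.2) = 12771 units

12771 units


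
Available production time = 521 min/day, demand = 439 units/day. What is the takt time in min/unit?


Formula: Takt Time = Available Production Time / Customer Demand
Takt = 521 min/day / 439 units/day
Takt = 1.19 min/unit

1.19 min/unit


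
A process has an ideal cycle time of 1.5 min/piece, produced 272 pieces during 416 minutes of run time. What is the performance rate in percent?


Formula: Performance = (Ideal CT * Total Count) / Run Time * 100
Ideal output time = 1.5 * 272 = 408.0 min
Performance = 408.0 / 416 * 100 = 98.1%

98.1%


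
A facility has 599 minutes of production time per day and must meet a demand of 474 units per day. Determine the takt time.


Formula: Takt Time = Available Production Time / Customer Demand
Takt = 599 min/day / 474 units/day
Takt = 1.26 min/unit

1.26 min/unit


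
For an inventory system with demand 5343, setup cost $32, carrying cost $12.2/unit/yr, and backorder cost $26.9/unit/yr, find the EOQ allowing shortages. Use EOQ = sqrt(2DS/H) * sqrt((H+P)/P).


Formula: EOQ* = sqrt(2DS/H) * sqrt((H+P)/P)
Base EOQ = sqrt(2*5343*32/12.2) = 167.42 units
Correction = sqrt((12.2+26.9)/26.9) = 1.20562
EOQ* = 167.42 * 1.20562 = 201.8 units

201.8 units


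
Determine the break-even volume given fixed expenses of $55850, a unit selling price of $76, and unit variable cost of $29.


Formula: BEQ = Fixed Costs / (Price - Variable Cost)
Contribution margin = $76 - $29 = $47/unit
BEQ = ceil($55850 / $47/unit) = ceil(1188.3) = 1189 units

1189 units


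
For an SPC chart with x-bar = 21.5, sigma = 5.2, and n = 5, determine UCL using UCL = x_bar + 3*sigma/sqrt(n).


UCL = 21.5 + 3 * 5.2 / sqrt(5)

28.48


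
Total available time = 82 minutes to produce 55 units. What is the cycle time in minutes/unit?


Formula: CT = Available Time / Number of Units
CT = 82 min / 55 units
CT = 1.49 min/unit

1.49 min/unit


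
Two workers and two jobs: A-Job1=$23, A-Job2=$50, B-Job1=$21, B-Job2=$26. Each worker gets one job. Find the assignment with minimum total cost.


Option 1: A->1 + B->2 = $23 + $26 = $49
Option 2: A->2 + B->1 = $50 + $21 = $71
Min cost = min($49, $71) = $49

$49


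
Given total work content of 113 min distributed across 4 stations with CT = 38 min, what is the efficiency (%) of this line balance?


Formula: Efficiency = Sum of Task Times / (N_stations * CT) * 100
Total station capacity = 4 stations * 38 min = 152 min
Efficiency = 113 / 152 * 100 = 74.3%

74.3%


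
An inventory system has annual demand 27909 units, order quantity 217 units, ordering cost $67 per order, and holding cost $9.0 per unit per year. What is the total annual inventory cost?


TC = 27909/217 * 67 + 217/2 * 9.0

$9593.56


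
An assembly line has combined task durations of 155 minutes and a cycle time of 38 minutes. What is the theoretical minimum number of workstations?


Formula: N_min = ceil(Sum of Task Times / Cycle Time)
N_min = ceil(155 min / 38 min) = ceil(4.0789)
N_min = 5 stations

5


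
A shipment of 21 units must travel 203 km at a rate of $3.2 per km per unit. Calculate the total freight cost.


TC = dist * cost * units = 203 * 3.2 * 21 = $13641.60

$13641.60


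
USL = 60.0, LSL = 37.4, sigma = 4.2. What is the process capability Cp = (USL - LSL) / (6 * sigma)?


Cp = (60.0 - 37.4) / (6 * 4.2)

0.9


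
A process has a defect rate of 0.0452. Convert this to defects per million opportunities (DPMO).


DPMO = defect_rate * 1000000 = 0.0452 * 1000000

45200


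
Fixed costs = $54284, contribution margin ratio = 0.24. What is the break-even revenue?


Formula: BER = Fixed Costs / Contribution Margin Ratio
BER = $54284 / 0.24
BER = $226183.33 (to the nearest cent)

$226183.33


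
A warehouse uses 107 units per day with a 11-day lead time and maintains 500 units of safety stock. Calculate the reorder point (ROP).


Formula: ROP = (Daily Demand * Lead Time) + Safety Stock
Demand during lead time = 107 * 11 = 1177 units
ROP = 1177 + 500 = 1677 units

1677 units


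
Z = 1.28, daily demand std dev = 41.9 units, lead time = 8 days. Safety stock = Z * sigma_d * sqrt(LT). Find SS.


Formula: SS = z * sigma_d * sqrt(LT)
sqrt(LT) = sqrt(8) = 2.8284
SS = 1.28 * 41.9 * 2.8284
SS = 151.7 units

151.7 units
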